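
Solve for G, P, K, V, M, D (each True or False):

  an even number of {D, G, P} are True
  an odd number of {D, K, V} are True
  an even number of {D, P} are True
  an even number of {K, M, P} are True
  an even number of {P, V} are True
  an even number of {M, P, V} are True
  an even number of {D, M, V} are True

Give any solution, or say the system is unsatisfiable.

G = False, P = True, K = True, V = True, M = False, D = True

{D, G, P}: 2 true → even ✓
{D, K, V}: 3 true → odd ✓
{D, P}: 2 true → even ✓
{K, M, P}: 2 true → even ✓
{P, V}: 2 true → even ✓
{M, P, V}: 2 true → even ✓
{D, M, V}: 2 true → even ✓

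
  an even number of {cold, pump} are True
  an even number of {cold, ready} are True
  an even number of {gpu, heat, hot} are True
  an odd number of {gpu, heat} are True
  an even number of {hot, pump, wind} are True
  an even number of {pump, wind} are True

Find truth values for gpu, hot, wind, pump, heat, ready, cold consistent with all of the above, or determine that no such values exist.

No satisfying assignment exists.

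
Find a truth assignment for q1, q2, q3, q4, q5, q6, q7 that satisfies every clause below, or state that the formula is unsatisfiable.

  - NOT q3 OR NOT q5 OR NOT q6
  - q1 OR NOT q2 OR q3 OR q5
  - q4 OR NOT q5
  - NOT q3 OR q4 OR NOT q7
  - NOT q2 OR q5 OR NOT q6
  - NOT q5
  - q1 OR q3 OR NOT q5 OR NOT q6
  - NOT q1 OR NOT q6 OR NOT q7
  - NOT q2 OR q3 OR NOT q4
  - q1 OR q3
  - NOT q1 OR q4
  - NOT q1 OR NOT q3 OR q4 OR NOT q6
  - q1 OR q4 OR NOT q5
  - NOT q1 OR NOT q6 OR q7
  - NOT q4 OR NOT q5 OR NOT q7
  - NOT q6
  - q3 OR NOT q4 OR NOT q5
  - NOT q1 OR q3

q1=F, q2=F, q3=T, q4=T, q5=F, q6=F, q7=T

Unit clause (NOT q5) forces q5 = False.
Unit clause (NOT q6) forces q6 = False.
Set q1 = False.
  then (q1 OR q3) forces q3 = True.
Set q2 = False.
Set q4 = True.
Set q7 = True.
All clauses satisfied.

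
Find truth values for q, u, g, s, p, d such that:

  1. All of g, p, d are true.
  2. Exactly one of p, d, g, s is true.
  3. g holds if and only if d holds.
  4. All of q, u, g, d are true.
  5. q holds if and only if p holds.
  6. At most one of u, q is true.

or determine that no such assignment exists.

Unsatisfiable — no assignment works.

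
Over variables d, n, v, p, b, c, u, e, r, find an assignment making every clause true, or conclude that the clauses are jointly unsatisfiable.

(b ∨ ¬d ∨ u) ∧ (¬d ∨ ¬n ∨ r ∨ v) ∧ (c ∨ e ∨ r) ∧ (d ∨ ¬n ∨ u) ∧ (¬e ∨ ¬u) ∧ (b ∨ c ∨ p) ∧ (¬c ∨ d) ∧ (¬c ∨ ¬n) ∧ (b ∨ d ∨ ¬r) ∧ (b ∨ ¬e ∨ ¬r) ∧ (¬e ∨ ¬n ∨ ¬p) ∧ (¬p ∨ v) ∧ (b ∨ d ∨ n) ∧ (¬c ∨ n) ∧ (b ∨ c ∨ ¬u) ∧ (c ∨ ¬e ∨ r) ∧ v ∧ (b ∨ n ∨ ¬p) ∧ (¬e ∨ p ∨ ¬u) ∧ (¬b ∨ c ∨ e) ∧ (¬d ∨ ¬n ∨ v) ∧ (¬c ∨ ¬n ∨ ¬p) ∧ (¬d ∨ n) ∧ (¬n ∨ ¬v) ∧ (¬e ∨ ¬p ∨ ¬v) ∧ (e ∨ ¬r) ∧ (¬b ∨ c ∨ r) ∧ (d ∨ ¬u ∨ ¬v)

d = False; n = False; v = True; p = False; b = True; c = False; u = False; e = True; r = True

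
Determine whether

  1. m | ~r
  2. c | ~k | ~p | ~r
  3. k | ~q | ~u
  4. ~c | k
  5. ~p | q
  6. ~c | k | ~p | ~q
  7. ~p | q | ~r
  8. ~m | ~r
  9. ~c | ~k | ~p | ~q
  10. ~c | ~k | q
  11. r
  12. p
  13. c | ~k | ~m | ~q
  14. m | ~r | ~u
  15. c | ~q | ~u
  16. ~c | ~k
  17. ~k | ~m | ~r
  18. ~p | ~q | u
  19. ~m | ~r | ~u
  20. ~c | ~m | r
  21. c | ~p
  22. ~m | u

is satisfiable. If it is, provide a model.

UNSATISFIABLE

Case r = True:
  (m | ~r) forces m = True.
  Clause (~m | ~r) is falsified — contradiction.
Case r = False:
  Clause (r) is falsified — contradiction.
Both cases fail, so the formula is unsatisfiable.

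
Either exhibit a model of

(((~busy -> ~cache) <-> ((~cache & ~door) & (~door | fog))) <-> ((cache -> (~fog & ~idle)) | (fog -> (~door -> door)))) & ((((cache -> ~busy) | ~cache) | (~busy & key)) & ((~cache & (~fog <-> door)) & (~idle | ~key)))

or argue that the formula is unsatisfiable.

door: False; key: False; fog: True; busy: False; idle: True; cache: False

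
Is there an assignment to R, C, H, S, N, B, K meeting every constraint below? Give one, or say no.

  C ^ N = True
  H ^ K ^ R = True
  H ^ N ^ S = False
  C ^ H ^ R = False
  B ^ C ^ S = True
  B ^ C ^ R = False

R = True; C = True; H = False; S = False; N = False; B = False; K = False

C ^ N = T ^ F = True ✓
H ^ K ^ R = F ^ F ^ T = True ✓
H ^ N ^ S = F ^ F ^ F = False ✓
C ^ H ^ R = T ^ F ^ T = False ✓
B ^ C ^ S = F ^ T ^ F = True ✓
B ^ C ^ R = F ^ T ^ T = False ✓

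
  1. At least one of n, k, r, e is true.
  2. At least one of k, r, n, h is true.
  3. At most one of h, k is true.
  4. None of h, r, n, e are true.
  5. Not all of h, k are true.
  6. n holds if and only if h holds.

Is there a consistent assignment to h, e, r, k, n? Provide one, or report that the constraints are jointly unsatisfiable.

h: False, e: False, r: False, k: True, n: False

  (1) {n, k, r, e}: 1 true — at least one ✓
  (2) {k, r, n, h}: 1 true — at least one ✓
  (3) {h, k}: 1 true — at most one ✓
  (4) {h, r, n, e}: 0 true — none ✓
  (5) {h, k}: 1/2 true — not all ✓
  (6) n=F, h=F — same ✓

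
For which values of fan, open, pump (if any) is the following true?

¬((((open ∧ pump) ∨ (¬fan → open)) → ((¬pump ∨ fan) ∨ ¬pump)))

fan = False, open = True, pump = True

  ¬((((open ∧ pump) ∨ (¬fan → open)) → ((¬pump ∨ fan) ∨ ¬pump))) = True
    ((open ∧ pump) ∨ (¬fan → open)) → ((¬pump ∨ fan) ∨ ¬pump) = False
      (open ∧ pump) ∨ (¬fan → open) = True
        open ∧ pump = True
        ¬fan → open = True
          ¬fan = True
      (¬pump ∨ fan) ∨ ¬pump = False
        ¬pump ∨ fan = False
          ¬pump = False
        ¬pump = False
The formula evaluates to True.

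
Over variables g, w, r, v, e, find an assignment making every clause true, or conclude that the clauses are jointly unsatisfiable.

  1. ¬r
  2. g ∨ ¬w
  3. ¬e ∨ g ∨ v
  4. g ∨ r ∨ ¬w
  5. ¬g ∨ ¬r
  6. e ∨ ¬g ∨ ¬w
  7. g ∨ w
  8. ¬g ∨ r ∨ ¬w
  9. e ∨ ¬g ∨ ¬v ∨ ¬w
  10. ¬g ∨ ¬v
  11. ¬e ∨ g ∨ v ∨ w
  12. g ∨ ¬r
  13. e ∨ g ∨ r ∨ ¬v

Unit clause (¬r) forces r = False.
Try g = False:
  (g ∨ ¬w) forces w = False.
  clause (g ∨ w) is falsified — backtrack.
So g = True.
  then (¬g ∨ r ∨ ¬w) forces w = False.
  then (¬g ∨ ¬v) forces v = False.
Set e = True.
All clauses satisfied.

g = True, w = False, r = False, v = False, e = True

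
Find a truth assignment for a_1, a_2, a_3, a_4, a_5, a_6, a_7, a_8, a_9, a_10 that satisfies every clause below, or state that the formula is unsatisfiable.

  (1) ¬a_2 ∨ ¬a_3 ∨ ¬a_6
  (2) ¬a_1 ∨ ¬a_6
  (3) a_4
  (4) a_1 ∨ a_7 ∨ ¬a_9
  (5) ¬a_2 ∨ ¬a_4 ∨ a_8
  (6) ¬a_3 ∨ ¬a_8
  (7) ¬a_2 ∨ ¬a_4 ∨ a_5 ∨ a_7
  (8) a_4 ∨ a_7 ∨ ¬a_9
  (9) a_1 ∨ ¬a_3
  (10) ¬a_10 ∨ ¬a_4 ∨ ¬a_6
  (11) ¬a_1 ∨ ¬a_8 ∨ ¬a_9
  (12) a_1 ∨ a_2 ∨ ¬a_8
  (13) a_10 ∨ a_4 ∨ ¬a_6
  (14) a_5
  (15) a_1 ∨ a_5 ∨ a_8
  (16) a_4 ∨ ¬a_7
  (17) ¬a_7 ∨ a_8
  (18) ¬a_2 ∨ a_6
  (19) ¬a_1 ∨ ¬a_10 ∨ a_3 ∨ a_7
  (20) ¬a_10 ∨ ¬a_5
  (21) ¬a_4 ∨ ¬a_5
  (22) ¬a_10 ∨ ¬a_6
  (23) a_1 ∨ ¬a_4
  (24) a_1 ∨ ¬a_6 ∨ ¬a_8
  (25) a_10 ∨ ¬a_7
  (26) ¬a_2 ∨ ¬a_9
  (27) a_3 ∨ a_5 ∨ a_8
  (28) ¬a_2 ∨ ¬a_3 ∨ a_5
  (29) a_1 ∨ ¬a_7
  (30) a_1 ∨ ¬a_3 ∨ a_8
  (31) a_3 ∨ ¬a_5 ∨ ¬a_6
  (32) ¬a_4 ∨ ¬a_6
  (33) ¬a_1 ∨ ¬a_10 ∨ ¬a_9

The formula is unsatisfiable.

Case a_4 = True:
  (a_5) forces a_5 = True.
  Clause (¬a_4 ∨ ¬a_5) is falsified — contradiction.
Case a_4 = False:
  Clause (a_4) is falsified — contradiction.
Both cases fail, so the formula is unsatisfiable.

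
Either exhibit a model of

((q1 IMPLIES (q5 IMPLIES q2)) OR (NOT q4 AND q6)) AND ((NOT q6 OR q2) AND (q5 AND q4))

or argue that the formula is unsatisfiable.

q1: False, q2: False, q4: True, q5: True, q6: False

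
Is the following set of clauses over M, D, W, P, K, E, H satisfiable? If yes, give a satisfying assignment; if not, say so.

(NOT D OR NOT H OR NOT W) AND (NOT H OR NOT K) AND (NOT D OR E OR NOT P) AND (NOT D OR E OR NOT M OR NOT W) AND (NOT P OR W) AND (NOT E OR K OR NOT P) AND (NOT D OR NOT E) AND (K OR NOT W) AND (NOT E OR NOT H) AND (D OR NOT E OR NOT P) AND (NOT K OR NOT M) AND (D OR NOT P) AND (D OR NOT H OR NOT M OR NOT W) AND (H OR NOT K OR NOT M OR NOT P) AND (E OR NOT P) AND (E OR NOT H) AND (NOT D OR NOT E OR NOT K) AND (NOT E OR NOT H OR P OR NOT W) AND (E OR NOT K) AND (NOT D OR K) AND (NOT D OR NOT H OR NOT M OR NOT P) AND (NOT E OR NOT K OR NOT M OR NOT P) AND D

Case D = True:
  (NOT D OR NOT E) forces E = False.
  (NOT D OR E OR NOT P) forces P = False.
  (E OR NOT H) forces H = False.
  (E OR NOT K) forces K = False.
  Clause (NOT D OR K) is falsified — contradiction.
Case D = False:
  Clause (D) is falsified — contradiction.
Both cases fail, so the formula is unsatisfiable.

Unsatisfiable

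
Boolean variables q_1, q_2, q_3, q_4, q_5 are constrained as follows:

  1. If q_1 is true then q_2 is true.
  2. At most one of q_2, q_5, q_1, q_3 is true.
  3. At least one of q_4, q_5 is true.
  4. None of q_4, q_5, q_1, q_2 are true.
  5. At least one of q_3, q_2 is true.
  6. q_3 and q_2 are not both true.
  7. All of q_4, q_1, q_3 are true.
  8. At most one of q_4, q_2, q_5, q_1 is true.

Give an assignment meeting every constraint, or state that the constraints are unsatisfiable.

Case q_1 = True:
  Constraint (4) is violated (q_1=T) — contradiction.
Case q_1 = False:
  Constraint (7) is violated (q_1=F) — contradiction.
Both cases fail — unsatisfiable.

No satisfying assignment exists.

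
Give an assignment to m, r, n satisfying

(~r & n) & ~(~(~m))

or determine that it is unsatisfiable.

m = False, r = False, n = True

  ~r & n = True
    ~r = True
  ~(~(~m)) = True
    ~(~m) = False
      ~m = True
Both conjuncts True, so the formula holds.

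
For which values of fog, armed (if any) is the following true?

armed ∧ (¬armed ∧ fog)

Case armed = True: the conjunct ¬armed is False.
Case armed = False: the conjunct armed is False.
Both cases fail — unsatisfiable.

Unsatisfiable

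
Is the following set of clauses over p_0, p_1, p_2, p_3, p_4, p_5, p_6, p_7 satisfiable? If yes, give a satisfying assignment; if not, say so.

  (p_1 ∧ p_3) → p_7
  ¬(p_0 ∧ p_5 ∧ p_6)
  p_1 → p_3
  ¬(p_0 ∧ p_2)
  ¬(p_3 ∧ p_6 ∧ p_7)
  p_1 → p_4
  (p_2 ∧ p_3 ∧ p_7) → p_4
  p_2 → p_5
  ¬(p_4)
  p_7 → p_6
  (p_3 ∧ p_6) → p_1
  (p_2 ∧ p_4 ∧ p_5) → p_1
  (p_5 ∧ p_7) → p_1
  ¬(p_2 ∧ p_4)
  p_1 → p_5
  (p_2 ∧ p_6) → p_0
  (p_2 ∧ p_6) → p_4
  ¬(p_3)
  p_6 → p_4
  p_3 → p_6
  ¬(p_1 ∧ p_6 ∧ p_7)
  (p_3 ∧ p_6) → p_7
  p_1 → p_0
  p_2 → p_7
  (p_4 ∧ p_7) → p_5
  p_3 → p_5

Unit clause (¬p_3) forces p_3 = False.
Unit clause (¬p_4) forces p_4 = False.
In (¬p_1 ∨ p_4) only ¬p_1 is left, so p_1 = False.
In (p_4 ∨ ¬p_6) only ¬p_6 is left, so p_6 = False.
In (p_6 ∨ ¬p_7) only ¬p_7 is left, so p_7 = False.
In (¬p_2 ∨ p_7) only ¬p_2 is left, so p_2 = False.
Set p_0 = False.
Set p_5 = False.
All clauses satisfied.

p_0 = False, p_1 = False, p_2 = False, p_3 = False, p_4 = False, p_5 = False, p_6 = False, p_7 = False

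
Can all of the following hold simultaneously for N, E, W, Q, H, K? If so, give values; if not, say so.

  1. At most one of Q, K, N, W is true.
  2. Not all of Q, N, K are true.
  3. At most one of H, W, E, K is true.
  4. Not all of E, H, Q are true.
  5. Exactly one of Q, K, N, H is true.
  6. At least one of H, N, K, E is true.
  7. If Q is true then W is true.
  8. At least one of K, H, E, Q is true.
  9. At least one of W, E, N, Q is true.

N = True; E = True; W = False; Q = False; H = False; K = False

  (1) {Q, K, N, W}: 1 true — at most one ✓
  (2) {Q, N, K}: 1/3 true — not all ✓
  (3) {H, W, E, K}: 1 true — at most one ✓
  (4) {E, H, Q}: 1/3 true — not all ✓
  (5) {Q, K, N, H}: 1 true — exactly one ✓
  (6) {H, N, K, E}: 2 true — at least one ✓
  (7) Q=F ⇒ W: vacuous ✓
  (8) {K, H, E, Q}: 1 true — at least one ✓
  (9) {W, E, N, Q}: 2 true — at least one ✓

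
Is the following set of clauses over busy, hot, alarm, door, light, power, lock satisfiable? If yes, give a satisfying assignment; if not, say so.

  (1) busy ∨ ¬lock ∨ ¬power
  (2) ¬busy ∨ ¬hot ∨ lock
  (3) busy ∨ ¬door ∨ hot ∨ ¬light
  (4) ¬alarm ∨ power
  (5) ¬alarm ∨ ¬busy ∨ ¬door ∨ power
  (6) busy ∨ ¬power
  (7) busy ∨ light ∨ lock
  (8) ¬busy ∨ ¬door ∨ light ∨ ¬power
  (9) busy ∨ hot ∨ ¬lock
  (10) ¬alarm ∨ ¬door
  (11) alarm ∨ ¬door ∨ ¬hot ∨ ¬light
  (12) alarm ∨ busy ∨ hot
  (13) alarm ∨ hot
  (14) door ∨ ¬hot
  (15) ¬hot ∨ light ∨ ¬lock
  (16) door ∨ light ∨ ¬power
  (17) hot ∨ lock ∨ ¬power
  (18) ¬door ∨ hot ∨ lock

busy=T, hot=F, alarm=T, door=F, light=T, power=T, lock=T

Set busy = True.
Set hot = False.
  then (alarm ∨ hot) forces alarm = True.
  then (¬alarm ∨ power) forces power = True.
  then (¬alarm ∨ ¬door) forces door = False.
  then (door ∨ light ∨ ¬power) forces light = True.
  then (hot ∨ lock ∨ ¬power) forces lock = True.
All clauses satisfied.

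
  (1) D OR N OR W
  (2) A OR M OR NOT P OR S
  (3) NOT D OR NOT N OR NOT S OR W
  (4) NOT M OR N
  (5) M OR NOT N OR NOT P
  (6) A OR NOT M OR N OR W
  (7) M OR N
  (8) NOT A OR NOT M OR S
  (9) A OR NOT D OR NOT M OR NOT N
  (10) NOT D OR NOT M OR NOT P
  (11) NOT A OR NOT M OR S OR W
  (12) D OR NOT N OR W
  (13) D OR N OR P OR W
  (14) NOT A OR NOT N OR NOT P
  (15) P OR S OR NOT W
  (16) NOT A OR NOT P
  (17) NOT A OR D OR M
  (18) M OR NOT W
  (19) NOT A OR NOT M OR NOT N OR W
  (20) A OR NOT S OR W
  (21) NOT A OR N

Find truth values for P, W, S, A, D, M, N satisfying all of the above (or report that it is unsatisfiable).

Set P = False.
Set W = True.
  then (P OR S OR NOT W) forces S = True.
  then (M OR NOT W) forces M = True.
  then (NOT M OR N) forces N = True.
Set A = False.
  then (A OR NOT D OR NOT M OR NOT N) forces D = False.
All clauses satisfied.

P = False, W = True, S = True, A = False, D = False, M = True, N = True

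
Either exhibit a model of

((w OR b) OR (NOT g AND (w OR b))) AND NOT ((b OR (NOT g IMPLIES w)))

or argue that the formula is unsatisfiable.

Case w = True: the conjunct NOT ((b OR (NOT g IMPLIES w))) becomes NOT ((b OR True)) = False.
Case w = False: the formula simplifies to (b OR (NOT g AND b)) AND NOT ((b OR g)).
  b = True: the conjunct NOT ((b OR g)) becomes NOT ((True OR g)) = False.
  b = False: the conjunct b OR (NOT g AND b) becomes False OR (NOT g AND False) = False.
Both cases fail — unsatisfiable.

The formula is unsatisfiable.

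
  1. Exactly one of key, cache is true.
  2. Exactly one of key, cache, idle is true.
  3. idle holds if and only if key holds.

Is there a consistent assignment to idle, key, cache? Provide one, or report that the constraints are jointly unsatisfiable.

idle = False, key = False, cache = True

  (1) {key, cache}: 1 true — exactly one ✓
  (2) {key, cache, idle}: 1 true — exactly one ✓
  (3) idle=F, key=F — same ✓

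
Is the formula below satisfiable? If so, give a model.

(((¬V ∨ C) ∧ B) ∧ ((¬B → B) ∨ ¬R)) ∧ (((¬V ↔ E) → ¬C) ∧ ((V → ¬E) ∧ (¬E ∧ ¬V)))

R = False; E = False; C = True; B = True; V = False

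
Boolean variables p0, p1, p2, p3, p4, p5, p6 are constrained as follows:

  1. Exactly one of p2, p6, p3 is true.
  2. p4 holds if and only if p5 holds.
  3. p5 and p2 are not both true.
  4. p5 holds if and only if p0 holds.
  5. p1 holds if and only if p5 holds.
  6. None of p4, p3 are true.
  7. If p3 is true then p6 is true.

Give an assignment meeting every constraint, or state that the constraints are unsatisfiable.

p0: False, p1: False, p2: False, p3: False, p4: False, p5: False, p6: True

  (1) {p2, p6, p3}: 1 true — exactly one ✓
  (2) p4=F, p5=F — same ✓
  (3) p5=F, p2=F — not both ✓
  (4) p5=F, p0=F — same ✓
  (5) p1=F, p5=F — same ✓
  (6) {p4, p3}: 0 true — none ✓
  (7) p3=F ⇒ p6: vacuous ✓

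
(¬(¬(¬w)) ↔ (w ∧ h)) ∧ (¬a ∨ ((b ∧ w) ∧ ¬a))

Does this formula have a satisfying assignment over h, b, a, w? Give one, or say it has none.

h=F, b=F, a=F, w=T

  ¬(¬(¬w)) ↔ (w ∧ h) = True
    ¬(¬(¬w)) = False
      ¬(¬w) = True
        ¬w = False
    w ∧ h = False
  ¬a ∨ ((b ∧ w) ∧ ¬a) = True
    ¬a = True
    (b ∧ w) ∧ ¬a = False
      b ∧ w = False
      ¬a = True
Both conjuncts True, so the formula holds.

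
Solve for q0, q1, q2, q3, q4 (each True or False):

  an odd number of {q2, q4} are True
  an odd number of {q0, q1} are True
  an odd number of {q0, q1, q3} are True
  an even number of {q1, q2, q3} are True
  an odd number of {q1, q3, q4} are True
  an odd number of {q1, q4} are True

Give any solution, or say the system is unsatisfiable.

q0 = True, q1 = False, q2 = False, q3 = False, q4 = True

{q2, q4}: 1 true → odd ✓
{q0, q1}: 1 true → odd ✓
{q0, q1, q3}: 1 true → odd ✓
{q1, q2, q3}: 0 true → even ✓
{q1, q3, q4}: 1 true → odd ✓
{q1, q4}: 1 true → odd ✓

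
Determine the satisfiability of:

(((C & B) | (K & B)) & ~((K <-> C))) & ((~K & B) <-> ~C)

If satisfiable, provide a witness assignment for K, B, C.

The formula is unsatisfiable.

Case B = True: the formula simplifies to ((C | K) & ~((K <-> C))) & (~K <-> ~C).
  K = True: simplifies to ~C & C.
    C = True: the conjunct ~C is False.
    C = False: the conjunct C is False.
  K = False: simplifies to (C & ~(~C)) & ~C.
    C = True: the conjunct ~C is False.
    C = False: the conjunct C is False.
Case B = False: the conjunct (C & B) | (K & B) becomes (C & False) | (K & False) = False.
Both cases fail — unsatisfiable.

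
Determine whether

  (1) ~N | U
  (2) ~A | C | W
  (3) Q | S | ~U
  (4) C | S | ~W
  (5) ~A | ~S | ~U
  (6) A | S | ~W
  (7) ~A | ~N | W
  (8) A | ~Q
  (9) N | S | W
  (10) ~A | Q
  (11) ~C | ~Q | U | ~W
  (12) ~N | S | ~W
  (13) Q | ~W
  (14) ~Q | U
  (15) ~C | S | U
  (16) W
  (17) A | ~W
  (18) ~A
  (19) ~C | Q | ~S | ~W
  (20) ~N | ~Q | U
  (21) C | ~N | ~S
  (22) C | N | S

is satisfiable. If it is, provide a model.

Unsatisfiable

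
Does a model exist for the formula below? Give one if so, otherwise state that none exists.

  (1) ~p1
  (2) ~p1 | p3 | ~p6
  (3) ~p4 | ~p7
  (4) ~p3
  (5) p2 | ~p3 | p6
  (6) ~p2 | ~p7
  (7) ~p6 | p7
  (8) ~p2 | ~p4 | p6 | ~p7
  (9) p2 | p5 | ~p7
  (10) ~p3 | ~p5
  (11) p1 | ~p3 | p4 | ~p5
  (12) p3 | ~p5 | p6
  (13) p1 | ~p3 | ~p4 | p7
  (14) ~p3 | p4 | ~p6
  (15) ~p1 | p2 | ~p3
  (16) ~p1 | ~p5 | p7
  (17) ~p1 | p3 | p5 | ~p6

Unit clause (~p1) forces p1 = False.
Unit clause (~p3) forces p3 = False.
Set p2 = True.
  then (~p2 | ~p7) forces p7 = False.
  then (~p6 | p7) forces p6 = False.
  then (p3 | ~p5 | p6) forces p5 = False.
Set p4 = True.
All clauses satisfied.

p1=F, p2=T, p3=F, p4=T, p5=F, p6=F, p7=F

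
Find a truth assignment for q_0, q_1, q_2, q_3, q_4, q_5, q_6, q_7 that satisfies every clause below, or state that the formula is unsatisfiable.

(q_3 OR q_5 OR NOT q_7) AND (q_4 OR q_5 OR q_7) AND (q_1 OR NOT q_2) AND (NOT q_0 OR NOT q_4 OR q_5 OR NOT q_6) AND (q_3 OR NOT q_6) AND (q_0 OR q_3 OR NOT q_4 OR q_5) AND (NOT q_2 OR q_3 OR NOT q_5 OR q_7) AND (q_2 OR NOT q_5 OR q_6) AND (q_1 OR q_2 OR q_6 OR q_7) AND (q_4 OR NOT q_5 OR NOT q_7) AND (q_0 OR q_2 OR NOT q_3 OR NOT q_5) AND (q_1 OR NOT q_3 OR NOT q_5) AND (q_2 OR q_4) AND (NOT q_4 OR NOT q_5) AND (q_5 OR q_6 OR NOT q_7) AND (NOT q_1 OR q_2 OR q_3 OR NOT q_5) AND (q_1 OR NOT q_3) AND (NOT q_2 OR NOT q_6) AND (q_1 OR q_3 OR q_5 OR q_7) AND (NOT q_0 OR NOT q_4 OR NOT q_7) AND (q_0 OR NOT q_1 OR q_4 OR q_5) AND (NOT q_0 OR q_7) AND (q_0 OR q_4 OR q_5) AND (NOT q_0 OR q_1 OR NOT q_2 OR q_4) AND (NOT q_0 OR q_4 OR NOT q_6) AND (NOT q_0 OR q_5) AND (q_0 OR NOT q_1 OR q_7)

q_0 = False, q_1 = True, q_2 = False, q_3 = True, q_4 = True, q_5 = False, q_6 = True, q_7 = True

Try q_0 = True:
  (NOT q_0 OR q_7) forces q_7 = True.
  (NOT q_0 OR NOT q_4 OR NOT q_7) forces q_4 = False.
  (q_4 OR NOT q_5 OR NOT q_7) forces q_5 = False.
  clause (NOT q_0 OR q_5) is falsified — backtrack.
So q_0 = False.
Set q_1 = True.
  then (q_0 OR NOT q_1 OR q_7) forces q_7 = True.
Set q_2 = False.
  then (q_2 OR q_4) forces q_4 = True.
  then (NOT q_4 OR NOT q_5) forces q_5 = False.
  then (q_5 OR q_6 OR NOT q_7) forces q_6 = True.
  then (q_3 OR q_5 OR NOT q_7) forces q_3 = True.
All clauses satisfied.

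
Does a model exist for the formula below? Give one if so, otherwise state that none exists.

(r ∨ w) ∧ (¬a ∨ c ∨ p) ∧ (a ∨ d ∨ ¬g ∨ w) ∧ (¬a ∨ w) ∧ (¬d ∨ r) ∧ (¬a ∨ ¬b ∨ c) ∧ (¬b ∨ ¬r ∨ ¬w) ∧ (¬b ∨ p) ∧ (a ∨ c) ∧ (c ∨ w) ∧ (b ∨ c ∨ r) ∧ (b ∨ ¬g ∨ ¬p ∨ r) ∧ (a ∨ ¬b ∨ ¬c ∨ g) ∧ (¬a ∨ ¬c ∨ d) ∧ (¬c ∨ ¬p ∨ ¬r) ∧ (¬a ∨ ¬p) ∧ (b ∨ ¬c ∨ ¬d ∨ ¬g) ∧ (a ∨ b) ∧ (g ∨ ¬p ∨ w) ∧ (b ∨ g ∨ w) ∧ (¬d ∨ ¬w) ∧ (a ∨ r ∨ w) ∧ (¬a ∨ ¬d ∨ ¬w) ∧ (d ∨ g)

Set d = False.
  then (d ∨ g) forces g = True.
Try a = True:
  (¬a ∨ w) forces w = True.
  (¬a ∨ ¬c ∨ d) forces c = False.
  (¬a ∨ c ∨ p) forces p = True.
  clause (¬a ∨ ¬p) is falsified — backtrack.
So a = False.
  then (a ∨ d ∨ ¬g ∨ w) forces w = True.
  then (a ∨ c) forces c = True.
  then (a ∨ b) forces b = True.
  then (¬b ∨ ¬r ∨ ¬w) forces r = False.
  then (¬b ∨ p) forces p = True.
All clauses satisfied.

d=F, a=F, r=F, b=T, c=T, p=T, w=T, g=T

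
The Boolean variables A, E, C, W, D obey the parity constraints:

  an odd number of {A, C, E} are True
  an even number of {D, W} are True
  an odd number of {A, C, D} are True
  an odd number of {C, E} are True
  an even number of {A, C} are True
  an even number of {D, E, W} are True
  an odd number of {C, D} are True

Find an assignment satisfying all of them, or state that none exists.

Adding constraints 1, 2, 5, 6 mod 2: every variable appears an even number of times on the left, so the left side is 0.
But the right sides sum to 1 (mod 2). 0 ≠ 1 — the system is inconsistent.

The formula is unsatisfiable.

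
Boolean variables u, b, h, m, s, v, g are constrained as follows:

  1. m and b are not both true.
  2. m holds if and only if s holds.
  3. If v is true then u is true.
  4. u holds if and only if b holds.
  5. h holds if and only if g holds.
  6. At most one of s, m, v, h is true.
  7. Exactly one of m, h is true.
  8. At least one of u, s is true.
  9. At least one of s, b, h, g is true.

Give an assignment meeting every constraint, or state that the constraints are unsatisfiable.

u=T; b=T; h=T; m=F; s=F; v=F; g=T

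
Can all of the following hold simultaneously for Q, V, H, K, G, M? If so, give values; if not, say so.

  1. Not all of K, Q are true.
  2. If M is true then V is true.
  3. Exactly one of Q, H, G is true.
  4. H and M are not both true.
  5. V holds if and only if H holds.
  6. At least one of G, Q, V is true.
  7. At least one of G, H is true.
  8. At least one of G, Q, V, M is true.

Q: False, V: True, H: True, K: True, G: False, M: False

  (1) {K, Q}: 1/2 true — not all ✓
  (2) M=F ⇒ V: vacuous ✓
  (3) {Q, H, G}: 1 true — exactly one ✓
  (4) H=T, M=F — not both ✓
  (5) V=T, H=T — same ✓
  (6) {G, Q, V}: 1 true — at least one ✓
  (7) {G, H}: 1 true — at least one ✓
  (8) {G, Q, V, M}: 1 true — at least one ✓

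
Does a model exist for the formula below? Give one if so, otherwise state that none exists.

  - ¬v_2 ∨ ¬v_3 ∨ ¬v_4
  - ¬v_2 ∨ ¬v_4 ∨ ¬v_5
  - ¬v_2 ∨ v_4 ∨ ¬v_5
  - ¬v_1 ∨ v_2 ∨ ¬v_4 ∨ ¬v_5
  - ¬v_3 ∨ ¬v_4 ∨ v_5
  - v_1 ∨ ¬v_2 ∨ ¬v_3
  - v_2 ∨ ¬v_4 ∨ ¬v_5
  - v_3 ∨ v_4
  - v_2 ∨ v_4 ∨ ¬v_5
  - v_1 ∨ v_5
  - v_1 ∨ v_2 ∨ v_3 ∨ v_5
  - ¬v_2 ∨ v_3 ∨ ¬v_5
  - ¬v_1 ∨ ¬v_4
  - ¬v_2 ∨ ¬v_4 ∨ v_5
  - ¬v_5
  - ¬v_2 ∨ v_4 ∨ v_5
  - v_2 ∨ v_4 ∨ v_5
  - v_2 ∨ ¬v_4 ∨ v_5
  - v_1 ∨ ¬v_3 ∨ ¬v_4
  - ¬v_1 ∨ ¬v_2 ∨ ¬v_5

UNSATISFIABLE

Case v_5 = True:
  Clause (¬v_5) is falsified — contradiction.
Case v_5 = False:
  (v_1 ∨ v_5) forces v_1 = True.
  (¬v_1 ∨ ¬v_4) forces v_4 = False.
  (v_3 ∨ v_4) forces v_3 = True.
  (¬v_2 ∨ v_4 ∨ v_5) forces v_2 = False.
  Clause (v_2 ∨ v_4 ∨ v_5) is falsified — contradiction.
Both cases fail, so the formula is unsatisfiable.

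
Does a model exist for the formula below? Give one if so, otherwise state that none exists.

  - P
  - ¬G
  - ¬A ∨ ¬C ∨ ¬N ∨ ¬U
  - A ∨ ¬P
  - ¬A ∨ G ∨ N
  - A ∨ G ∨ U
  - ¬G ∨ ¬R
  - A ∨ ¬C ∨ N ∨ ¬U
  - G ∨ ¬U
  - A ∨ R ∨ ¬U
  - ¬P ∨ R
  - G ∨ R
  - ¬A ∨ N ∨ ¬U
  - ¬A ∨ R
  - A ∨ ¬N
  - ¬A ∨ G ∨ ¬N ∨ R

Unit clause (P) forces P = True.
Unit clause (¬G) forces G = False.
In (A ∨ ¬P) only A is left, so A = True.
In (¬A ∨ G ∨ N) only N is left, so N = True.
In (G ∨ ¬U) only ¬U is left, so U = False.
In (¬P ∨ R) only R is left, so R = True.
Set C = True.
All clauses satisfied.

P = True, G = False, N = True, U = False, A = True, C = True, R = True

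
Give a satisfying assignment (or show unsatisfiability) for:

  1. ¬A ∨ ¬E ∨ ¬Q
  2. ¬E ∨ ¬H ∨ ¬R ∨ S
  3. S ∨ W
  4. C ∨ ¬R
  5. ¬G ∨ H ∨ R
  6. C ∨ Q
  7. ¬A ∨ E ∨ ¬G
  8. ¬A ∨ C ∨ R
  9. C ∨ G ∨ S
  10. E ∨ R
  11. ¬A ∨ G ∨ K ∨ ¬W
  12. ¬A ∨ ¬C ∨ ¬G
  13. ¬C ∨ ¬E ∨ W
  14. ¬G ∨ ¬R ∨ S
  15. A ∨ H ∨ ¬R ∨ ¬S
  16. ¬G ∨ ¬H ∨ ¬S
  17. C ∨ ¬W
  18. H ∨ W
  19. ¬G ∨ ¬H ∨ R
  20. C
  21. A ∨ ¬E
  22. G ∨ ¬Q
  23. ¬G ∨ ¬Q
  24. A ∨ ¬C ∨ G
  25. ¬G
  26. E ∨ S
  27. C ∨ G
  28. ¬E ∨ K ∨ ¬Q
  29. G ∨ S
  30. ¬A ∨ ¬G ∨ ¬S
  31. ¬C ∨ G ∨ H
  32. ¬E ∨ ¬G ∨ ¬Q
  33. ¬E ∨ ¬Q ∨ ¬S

E = True, Q = False, C = True, H = True, A = True, S = True, R = True, K = True, G = False, W = True

Unit clause (C) forces C = True.
Unit clause (¬G) forces G = False.
In (G ∨ S) only S is left, so S = True.
In (¬C ∨ G ∨ H) only H is left, so H = True.
In (G ∨ ¬Q) only ¬Q is left, so Q = False.
In (A ∨ ¬C ∨ G) only A is left, so A = True.
Set E = True.
  then (¬C ∨ ¬E ∨ W) forces W = True.
  then (¬A ∨ G ∨ K ∨ ¬W) forces K = True.
Set R = True.
All clauses satisfied.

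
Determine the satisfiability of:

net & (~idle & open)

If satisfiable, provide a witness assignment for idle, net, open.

idle: False, net: True, open: True

  ~idle & open = True
    ~idle = True
Both conjuncts True, so the formula holds.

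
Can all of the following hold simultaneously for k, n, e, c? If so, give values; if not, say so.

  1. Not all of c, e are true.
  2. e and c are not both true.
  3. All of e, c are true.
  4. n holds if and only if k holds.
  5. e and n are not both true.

UNSATISFIABLE

Case e = True:
  (1) with e=T forces c = False.
  Constraint (3) is violated (c=F) — contradiction.
Case e = False:
  Constraint (3) is violated (e=F) — contradiction.
Both cases fail — unsatisfiable.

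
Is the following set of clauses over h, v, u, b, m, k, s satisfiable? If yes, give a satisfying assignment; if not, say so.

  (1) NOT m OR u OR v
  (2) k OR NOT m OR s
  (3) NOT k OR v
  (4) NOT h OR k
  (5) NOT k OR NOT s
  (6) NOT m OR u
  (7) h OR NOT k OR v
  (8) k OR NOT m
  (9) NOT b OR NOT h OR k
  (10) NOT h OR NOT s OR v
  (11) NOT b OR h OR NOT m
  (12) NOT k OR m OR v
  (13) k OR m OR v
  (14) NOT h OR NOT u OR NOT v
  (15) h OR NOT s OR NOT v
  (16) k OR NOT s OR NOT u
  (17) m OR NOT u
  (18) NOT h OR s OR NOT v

Try h = True:
  (NOT h OR k) forces k = True.
  (NOT k OR v) forces v = True.
  (NOT k OR NOT s) forces s = False.
  clause (NOT h OR s OR NOT v) is falsified — backtrack.
So h = False.
Set v = True.
  then (h OR NOT s OR NOT v) forces s = False.
Set u = False.
  then (NOT m OR u) forces m = False.
Set b = True.
Set k = True.
All clauses satisfied.

h = False; v = True; u = False; b = True; m = False; k = True; s = False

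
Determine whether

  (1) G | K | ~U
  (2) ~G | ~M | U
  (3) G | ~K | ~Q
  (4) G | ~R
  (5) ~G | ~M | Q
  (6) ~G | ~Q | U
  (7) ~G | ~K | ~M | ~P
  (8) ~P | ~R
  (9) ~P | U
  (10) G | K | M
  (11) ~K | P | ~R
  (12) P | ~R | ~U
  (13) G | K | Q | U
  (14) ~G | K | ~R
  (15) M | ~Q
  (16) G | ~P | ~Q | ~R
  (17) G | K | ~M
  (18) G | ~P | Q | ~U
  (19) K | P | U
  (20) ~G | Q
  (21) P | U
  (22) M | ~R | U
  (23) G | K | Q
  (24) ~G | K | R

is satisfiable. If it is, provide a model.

U = True, R = False, K = True, G = False, Q = False, P = False, M = True

Try U = False:
  (~P | U) forces P = False.
  clause (P | U) is falsified — backtrack.
So U = True.
Set R = False.
Set K = True.
Set G = False.
  then (G | ~K | ~Q) forces Q = False.
  then (G | ~P | Q | ~U) forces P = False.
Set M = True.
All clauses satisfied.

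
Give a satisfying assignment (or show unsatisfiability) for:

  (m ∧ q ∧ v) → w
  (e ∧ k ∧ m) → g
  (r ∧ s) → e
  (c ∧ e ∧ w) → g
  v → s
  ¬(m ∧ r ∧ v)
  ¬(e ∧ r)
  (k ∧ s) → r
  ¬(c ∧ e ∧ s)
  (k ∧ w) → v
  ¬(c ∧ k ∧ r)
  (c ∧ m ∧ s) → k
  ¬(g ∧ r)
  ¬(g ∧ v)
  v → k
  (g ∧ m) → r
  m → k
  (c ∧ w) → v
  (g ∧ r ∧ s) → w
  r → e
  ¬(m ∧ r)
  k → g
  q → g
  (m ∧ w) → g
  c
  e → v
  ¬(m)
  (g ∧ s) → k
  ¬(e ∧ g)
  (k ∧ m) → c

Unit clause (c) forces c = True.
Unit clause (¬m) forces m = False.
Try r = True:
  (¬e ∨ ¬r) forces e = False.
  clause (e ∨ ¬r) is falsified — backtrack.
So r = False.
Set v = False.
  then (¬e ∨ v) forces e = False.
  then (¬c ∨ v ∨ ¬w) forces w = False.
Set g = True.
Try s = True:
  (¬k ∨ r ∨ ¬s) forces k = False.
  clause (¬g ∨ k ∨ ¬s) is falsified — backtrack.
So s = False.
Set k = False.
Set q = True.
All clauses satisfied.

m = False, r = False, v = False, g = True, w = False, s = False, k = False, q = True, e = False, c = True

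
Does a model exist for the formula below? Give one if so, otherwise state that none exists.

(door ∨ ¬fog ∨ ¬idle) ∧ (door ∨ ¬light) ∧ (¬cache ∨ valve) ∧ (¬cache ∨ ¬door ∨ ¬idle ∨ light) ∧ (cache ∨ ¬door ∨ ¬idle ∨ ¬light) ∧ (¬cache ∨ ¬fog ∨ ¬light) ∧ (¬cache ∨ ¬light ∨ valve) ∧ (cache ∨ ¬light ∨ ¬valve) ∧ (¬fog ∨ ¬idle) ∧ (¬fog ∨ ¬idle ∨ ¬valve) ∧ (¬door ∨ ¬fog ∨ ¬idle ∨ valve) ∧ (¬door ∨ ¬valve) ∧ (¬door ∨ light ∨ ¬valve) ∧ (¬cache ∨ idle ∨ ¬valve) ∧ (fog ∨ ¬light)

valve=F; fog=F; cache=F; idle=T; light=F; door=T

Set valve = False.
  then (¬cache ∨ valve) forces cache = False.
Set fog = False.
  then (fog ∨ ¬light) forces light = False.
Set idle = True.
Set door = True.
All clauses satisfied.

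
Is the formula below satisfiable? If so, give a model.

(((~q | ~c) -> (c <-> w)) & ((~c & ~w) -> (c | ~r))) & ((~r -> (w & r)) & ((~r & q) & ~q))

Case r = True: the conjunct ~r is False.
Case r = False: the conjunct ~r -> (w & r) becomes ~False -> (w & False) = False.
Both cases fail — unsatisfiable.

Unsatisfiable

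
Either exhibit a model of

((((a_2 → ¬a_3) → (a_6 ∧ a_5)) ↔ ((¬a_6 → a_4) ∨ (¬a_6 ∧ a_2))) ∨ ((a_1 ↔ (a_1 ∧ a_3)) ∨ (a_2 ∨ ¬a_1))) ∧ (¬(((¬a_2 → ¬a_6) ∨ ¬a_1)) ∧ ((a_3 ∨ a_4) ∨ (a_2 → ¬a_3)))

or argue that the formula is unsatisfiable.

a_1 = True, a_2 = False, a_3 = True, a_4 = False, a_5 = True, a_6 = True

  (((a_2 → ¬a_3) → (a_6 ∧ a_5)) ↔ ((¬a_6 → a_4) ∨ (¬a_6 ∧ a_2))) ∨ ((a_1 ↔ (a_1 ∧ a_3)) ∨ (a_2 ∨ ¬a_1)) = True
    ((a_2 → ¬a_3) → (a_6 ∧ a_5)) ↔ ((¬a_6 → a_4) ∨ (¬a_6 ∧ a_2)) = True
      (a_2 → ¬a_3) → (a_6 ∧ a_5) = True
        a_2 → ¬a_3 = True
          ¬a_3 = False
        a_6 ∧ a_5 = True
      (¬a_6 → a_4) ∨ (¬a_6 ∧ a_2) = True
        ¬a_6 → a_4 = True
          ¬a_6 = False
        ¬a_6 ∧ a_2 = False
          ¬a_6 = False
    (a_1 ↔ (a_1 ∧ a_3)) ∨ (a_2 ∨ ¬a_1) = True
      a_1 ↔ (a_1 ∧ a_3) = True
        a_1 ∧ a_3 = True
      a_2 ∨ ¬a_1 = False
        ¬a_1 = False
  ¬(((¬a_2 → ¬a_6) ∨ ¬a_1)) ∧ ((a_3 ∨ a_4) ∨ (a_2 → ¬a_3)) = True
    ¬(((¬a_2 → ¬a_6) ∨ ¬a_1)) = True
      (¬a_2 → ¬a_6) ∨ ¬a_1 = False
        ¬a_2 → ¬a_6 = False
          ¬a_2 = True
          ¬a_6 = False
        ¬a_1 = False
    (a_3 ∨ a_4) ∨ (a_2 → ¬a_3) = True
      a_3 ∨ a_4 = True
      a_2 → ¬a_3 = True
        ¬a_3 = False
Both conjuncts True, so the formula holds.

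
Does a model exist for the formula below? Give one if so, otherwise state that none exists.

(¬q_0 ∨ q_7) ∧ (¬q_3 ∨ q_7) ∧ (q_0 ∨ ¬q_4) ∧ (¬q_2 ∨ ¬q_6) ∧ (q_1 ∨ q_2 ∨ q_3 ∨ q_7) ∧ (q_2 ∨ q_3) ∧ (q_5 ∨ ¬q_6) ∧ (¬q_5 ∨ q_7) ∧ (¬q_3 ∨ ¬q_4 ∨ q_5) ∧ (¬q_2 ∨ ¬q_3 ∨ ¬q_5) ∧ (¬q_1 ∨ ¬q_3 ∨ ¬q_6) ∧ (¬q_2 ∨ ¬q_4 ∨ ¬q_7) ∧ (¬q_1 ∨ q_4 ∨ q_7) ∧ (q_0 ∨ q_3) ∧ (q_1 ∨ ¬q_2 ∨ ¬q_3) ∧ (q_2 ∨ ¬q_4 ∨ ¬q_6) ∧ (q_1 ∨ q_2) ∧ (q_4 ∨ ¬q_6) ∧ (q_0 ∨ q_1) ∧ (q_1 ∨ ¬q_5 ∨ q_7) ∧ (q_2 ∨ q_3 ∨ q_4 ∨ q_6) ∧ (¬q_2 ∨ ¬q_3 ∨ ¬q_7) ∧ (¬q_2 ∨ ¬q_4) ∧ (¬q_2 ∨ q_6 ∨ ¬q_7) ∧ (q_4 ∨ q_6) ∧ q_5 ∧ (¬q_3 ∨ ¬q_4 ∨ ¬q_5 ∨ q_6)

No satisfying assignment exists.

Case q_4 = True:
  (q_0 ∨ ¬q_4) forces q_0 = True.
  (¬q_0 ∨ q_7) forces q_7 = True.
  (¬q_2 ∨ ¬q_4 ∨ ¬q_7) forces q_2 = False.
  (q_2 ∨ q_3) forces q_3 = True.
  (¬q_3 ∨ ¬q_4 ∨ q_5) forces q_5 = True.
  (q_2 ∨ ¬q_4 ∨ ¬q_6) forces q_6 = False.
  Clause (¬q_3 ∨ ¬q_4 ∨ ¬q_5 ∨ q_6) is falsified — contradiction.
Case q_4 = False:
  (q_4 ∨ ¬q_6) forces q_6 = False.
  Clause (q_4 ∨ q_6) is falsified — contradiction.
Both cases fail, so the formula is unsatisfiable.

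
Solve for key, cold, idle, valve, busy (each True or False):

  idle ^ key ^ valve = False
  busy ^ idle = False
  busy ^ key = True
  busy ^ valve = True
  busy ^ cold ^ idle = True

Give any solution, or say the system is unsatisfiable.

key = True; cold = True; idle = False; valve = True; busy = False

idle ^ key ^ valve = F ^ T ^ T = False ✓
busy ^ idle = F ^ F = False ✓
busy ^ key = F ^ T = True ✓
busy ^ valve = F ^ T = True ✓
busy ^ cold ^ idle = F ^ T ^ F = True ✓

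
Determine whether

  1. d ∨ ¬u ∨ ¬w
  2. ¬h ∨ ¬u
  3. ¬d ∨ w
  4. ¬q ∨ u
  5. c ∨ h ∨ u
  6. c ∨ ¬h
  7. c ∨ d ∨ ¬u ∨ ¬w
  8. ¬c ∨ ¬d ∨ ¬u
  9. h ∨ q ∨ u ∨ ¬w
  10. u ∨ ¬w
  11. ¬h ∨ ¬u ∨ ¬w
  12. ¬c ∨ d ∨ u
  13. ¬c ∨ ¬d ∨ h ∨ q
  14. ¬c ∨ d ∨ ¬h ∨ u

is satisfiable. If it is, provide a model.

d = False, u = True, q = True, c = True, w = False, h = False

Set d = False.
Set u = True.
  then (d ∨ ¬u ∨ ¬w) forces w = False.
  then (¬h ∨ ¬u) forces h = False.
Set q = True.
Set c = True.
All clauses satisfied.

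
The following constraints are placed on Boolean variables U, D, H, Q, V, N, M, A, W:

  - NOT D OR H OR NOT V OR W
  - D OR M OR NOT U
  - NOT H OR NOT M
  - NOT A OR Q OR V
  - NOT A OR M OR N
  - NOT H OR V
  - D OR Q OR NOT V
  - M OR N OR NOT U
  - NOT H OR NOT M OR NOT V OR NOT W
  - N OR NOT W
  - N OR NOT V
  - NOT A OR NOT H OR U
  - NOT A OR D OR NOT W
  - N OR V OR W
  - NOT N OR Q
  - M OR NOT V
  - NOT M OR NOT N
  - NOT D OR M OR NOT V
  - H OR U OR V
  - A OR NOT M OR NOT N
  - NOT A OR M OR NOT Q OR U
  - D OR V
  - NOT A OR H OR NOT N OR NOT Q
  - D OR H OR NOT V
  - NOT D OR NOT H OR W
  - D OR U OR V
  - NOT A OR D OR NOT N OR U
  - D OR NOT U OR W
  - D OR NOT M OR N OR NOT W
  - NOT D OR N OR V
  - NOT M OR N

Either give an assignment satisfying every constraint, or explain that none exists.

Set U = True.
Try D = False:
  (D OR M OR NOT U) forces M = True.
  (NOT H OR NOT M) forces H = False.
  (NOT M OR NOT N) forces N = False.
  clause (NOT M OR N) is falsified — backtrack.
So D = True.
Set H = False.
Set Q = True.
Try V = True:
  (NOT D OR H OR NOT V OR W) forces W = True.
  (N OR NOT W) forces N = True.
  (M OR NOT V) forces M = True.
  clause (NOT M OR NOT N) is falsified — backtrack.
So V = False.
  then (NOT D OR N OR V) forces N = True.
  then (NOT M OR NOT N) forces M = False.
  then (NOT A OR H OR NOT N OR NOT Q) forces A = False.
Set W = False.
All clauses satisfied.

U=T, D=T, H=F, Q=T, V=F, N=T, M=F, A=F, W=F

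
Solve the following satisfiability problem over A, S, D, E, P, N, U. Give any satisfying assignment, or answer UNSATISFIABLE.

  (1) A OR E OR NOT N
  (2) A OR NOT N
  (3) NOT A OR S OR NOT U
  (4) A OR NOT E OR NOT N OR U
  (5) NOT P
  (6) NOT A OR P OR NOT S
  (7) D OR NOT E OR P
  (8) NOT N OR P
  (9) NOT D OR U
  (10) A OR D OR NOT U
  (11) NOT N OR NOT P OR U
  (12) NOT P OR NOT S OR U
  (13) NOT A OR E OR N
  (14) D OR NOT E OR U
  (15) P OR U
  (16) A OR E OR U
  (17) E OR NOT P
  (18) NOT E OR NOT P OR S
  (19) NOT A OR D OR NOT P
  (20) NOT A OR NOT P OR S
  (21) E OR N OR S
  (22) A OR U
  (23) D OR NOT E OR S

Unit clause (NOT P) forces P = False.
In (NOT N OR P) only NOT N is left, so N = False.
In (P OR U) only U is left, so U = True.
Try A = True:
  (NOT A OR S OR NOT U) forces S = True.
  clause (NOT A OR P OR NOT S) is falsified — backtrack.
So A = False.
  then (A OR D OR NOT U) forces D = True.
Set S = True.
Set E = False.
All clauses satisfied.

A: False, S: True, D: True, E: False, P: False, N: False, U: True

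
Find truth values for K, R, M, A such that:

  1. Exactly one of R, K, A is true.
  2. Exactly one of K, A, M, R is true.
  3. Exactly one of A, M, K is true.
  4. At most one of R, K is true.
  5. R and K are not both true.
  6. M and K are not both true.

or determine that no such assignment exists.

K = True; R = False; M = False; A = False

  (1) {R, K, A}: 1 true — exactly one ✓
  (2) {K, A, M, R}: 1 true — exactly one ✓
  (3) {A, M, K}: 1 true — exactly one ✓
  (4) {R, K}: 1 true — at most one ✓
  (5) R=F, K=T — not both ✓
  (6) M=F, K=T — not both ✓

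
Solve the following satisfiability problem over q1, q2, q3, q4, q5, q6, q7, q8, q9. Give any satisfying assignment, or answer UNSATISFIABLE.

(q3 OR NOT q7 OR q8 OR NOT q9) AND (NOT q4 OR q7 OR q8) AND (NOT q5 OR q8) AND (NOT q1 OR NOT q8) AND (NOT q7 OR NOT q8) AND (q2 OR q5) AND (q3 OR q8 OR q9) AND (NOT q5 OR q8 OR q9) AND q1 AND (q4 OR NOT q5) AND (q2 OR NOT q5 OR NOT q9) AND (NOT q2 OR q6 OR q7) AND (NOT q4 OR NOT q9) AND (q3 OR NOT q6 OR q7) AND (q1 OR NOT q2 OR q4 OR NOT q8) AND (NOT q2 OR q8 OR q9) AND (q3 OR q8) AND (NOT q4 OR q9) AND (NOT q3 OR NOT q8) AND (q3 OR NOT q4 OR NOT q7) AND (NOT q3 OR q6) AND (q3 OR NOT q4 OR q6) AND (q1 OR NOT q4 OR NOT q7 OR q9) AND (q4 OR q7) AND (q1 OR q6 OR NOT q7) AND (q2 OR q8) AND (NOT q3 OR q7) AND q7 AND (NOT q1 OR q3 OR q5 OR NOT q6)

Unit clause (q1) forces q1 = True.
Unit clause (q7) forces q7 = True.
In (NOT q1 OR NOT q8) only NOT q8 is left, so q8 = False.
In (q3 OR q8) only q3 is left, so q3 = True.
In (NOT q3 OR q6) only q6 is left, so q6 = True.
In (q2 OR q8) only q2 is left, so q2 = True.
In (NOT q5 OR q8) only NOT q5 is left, so q5 = False.
In (NOT q2 OR q8 OR q9) only q9 is left, so q9 = True.
In (NOT q4 OR NOT q9) only NOT q4 is left, so q4 = False.
All clauses satisfied.

q1 = True, q2 = True, q3 = True, q4 = False, q5 = False, q6 = True, q7 = True, q8 = False, q9 = True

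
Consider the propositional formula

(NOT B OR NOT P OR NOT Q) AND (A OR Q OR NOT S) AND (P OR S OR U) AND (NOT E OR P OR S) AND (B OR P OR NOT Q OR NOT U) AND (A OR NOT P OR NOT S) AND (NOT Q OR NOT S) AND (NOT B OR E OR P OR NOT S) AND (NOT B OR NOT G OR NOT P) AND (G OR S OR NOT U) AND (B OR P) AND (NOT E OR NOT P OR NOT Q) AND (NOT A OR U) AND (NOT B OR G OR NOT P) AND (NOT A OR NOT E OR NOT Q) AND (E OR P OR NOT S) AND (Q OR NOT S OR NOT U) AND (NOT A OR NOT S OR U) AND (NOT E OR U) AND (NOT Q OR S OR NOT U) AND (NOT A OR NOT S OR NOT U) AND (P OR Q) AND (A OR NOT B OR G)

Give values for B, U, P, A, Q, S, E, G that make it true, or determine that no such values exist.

B=F; U=T; P=T; A=T; Q=F; S=F; E=F; G=T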